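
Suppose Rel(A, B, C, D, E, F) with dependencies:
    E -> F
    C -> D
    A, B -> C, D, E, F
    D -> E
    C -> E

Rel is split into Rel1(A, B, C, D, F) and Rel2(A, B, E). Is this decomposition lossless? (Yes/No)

Yes

Rel1 ∩ Rel2 = {A, B}; its closure under F is {A, B, C, D, E, F}.
This includes all of Rel1, so the common attributes are a superkey of Rel1 — the join is lossless.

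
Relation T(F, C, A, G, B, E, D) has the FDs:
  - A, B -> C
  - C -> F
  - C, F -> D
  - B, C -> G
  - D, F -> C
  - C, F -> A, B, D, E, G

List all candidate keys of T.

Closure of {C} is {A, B, C, D, E, F, G}, the whole schema; {C} is a candidate key.
Closure of {A, B} is {A, B, C, D, E, F, G}, the whole schema; {A, B} is a candidate key.
Closure of {D, F} is {A, B, C, D, E, F, G}, the whole schema; {D, F} is a candidate key.
Any other superkey properly contains one of these, so there are no further candidate keys.

{A, B}, {C}, {D, F}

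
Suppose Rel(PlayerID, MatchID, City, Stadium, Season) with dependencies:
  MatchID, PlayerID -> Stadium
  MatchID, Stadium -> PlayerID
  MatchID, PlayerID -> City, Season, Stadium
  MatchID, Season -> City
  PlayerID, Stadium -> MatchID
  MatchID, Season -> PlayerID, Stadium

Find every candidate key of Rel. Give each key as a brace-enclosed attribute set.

{MatchID, PlayerID} is a candidate key since {MatchID, PlayerID}⁺ = {City, MatchID, PlayerID, Season, Stadium} covers every attribute.
{MatchID, Season} is a candidate key since {MatchID, Season}⁺ = {City, MatchID, PlayerID, Season, Stadium} covers every attribute.
{MatchID, Stadium} is a candidate key since {MatchID, Stadium}⁺ = {City, MatchID, PlayerID, Season, Stadium} covers every attribute.
{PlayerID, Stadium} is a candidate key since {PlayerID, Stadium}⁺ = {City, MatchID, PlayerID, Season, Stadium} covers every attribute.
No proper subset of any of these is a key, and no other minimal superkey exists.

{MatchID, PlayerID}, {MatchID, Season}, {MatchID, Stadium}, {PlayerID, Stadium}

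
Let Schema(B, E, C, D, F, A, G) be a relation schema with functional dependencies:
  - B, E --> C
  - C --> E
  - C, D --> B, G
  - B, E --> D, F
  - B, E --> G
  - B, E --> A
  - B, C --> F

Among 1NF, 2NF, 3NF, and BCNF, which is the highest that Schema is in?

3NF

Candidate keys: {B, C}, {B, E}, {C, D}. Prime attributes: {B, C, D, E}.
For C --> E we have {C}⁺ = {C, E}; {C} is not a superkey, so BCNF fails.
Since {E} ⊆ prime attributes and every other non-superkey FD also has a prime right side, the schema is in 3NF.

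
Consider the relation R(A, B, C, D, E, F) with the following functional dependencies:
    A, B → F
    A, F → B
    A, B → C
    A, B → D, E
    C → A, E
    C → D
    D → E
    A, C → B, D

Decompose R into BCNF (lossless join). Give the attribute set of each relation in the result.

{A, B, C, D, F}; {D, E}

Candidate keys of the original relation: {A, B}, {A, F}, {C}.
In {A, B, C, D, E, F}, {D} is not a superkey ({D}⁺ restricted to this set is {D, E}), so split on D → E into {D, E} and {A, B, C, D, F}.
{D, E} has no BCNF violation.
{A, B, C, D, F} has no BCNF violation.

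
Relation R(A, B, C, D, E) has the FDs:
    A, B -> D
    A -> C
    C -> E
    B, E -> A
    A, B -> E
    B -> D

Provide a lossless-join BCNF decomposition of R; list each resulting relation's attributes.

Candidate keys of the original relation: {A, B}, {B, C}, {B, E}.
In {A, B, C, D, E}, {A} is not a superkey ({A}⁺ restricted to this set is {A, C, E}), so split on A -> C, E into {A, C, E} and {A, B, D}.
In {A, C, E}, {C} is not a superkey ({C}⁺ restricted to this set is {C, E}), so split on C -> E into {C, E} and {A, C}.
{C, E}: every determinant is a superkey — BCNF.
{A, C}: every determinant is a superkey — BCNF.
In {A, B, D}, {B} is not a superkey ({B}⁺ restricted to this set is {B, D}), so split on B -> D into {B, D} and {A, B}.
{B, D}: every determinant is a superkey — BCNF.
{A, B}: every determinant is a superkey — BCNF.

{A, B}; {A, C}; {B, D}; {C, E}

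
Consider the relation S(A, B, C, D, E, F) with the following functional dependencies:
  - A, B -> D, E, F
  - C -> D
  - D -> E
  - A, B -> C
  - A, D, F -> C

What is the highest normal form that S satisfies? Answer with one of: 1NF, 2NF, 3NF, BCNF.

Candidate key: {A, B}. Prime attributes: {A, B}.
For C -> D we have {C}⁺ = {C, D, E}; {C} is not a superkey, so BCNF fails.
C -> D has non-prime {D} on the right and a non-superkey on the left, so 3NF fails.
Checking every proper subset of each key, none determines a non-prime attribute — 2NF is satisfied.

2NF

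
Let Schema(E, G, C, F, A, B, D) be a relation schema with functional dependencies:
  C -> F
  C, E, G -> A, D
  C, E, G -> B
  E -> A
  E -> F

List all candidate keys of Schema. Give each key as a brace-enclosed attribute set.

{C, E, G}

{C, E, G} never appear on the right of any FD, so every key must include all of them.
{C, E, G}⁺ = {A, B, C, D, E, F, G}, which is every attribute, so {C, E, G} is a candidate key.
Every other attribute set either contains this one or has a smaller closure.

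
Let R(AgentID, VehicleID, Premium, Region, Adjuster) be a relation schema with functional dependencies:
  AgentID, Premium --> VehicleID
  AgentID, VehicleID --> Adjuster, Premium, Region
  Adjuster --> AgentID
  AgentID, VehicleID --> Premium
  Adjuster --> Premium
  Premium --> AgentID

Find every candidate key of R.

{Adjuster}, {AgentID, VehicleID}, {Premium}

{Adjuster}⁺ = {Adjuster, AgentID, Premium, Region, VehicleID}, which is every attribute, so {Adjuster} is a candidate key.
{Premium}⁺ = {Adjuster, AgentID, Premium, Region, VehicleID}, which is every attribute, so {Premium} is a candidate key.
{AgentID, VehicleID}⁺ = {Adjuster, AgentID, Premium, Region, VehicleID}, which is every attribute, so {AgentID, VehicleID} is a candidate key.
These are minimal and exhaustive — every other superkey contains one of them.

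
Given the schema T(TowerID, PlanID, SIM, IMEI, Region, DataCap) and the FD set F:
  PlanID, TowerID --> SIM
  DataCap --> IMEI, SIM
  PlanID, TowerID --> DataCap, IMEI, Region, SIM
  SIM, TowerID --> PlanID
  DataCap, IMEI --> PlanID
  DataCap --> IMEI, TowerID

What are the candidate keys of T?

{DataCap}, {PlanID, TowerID}, {SIM, TowerID}

Closure of {DataCap} is {DataCap, IMEI, PlanID, Region, SIM, TowerID}, the whole schema; {DataCap} is a candidate key.
Closure of {PlanID, TowerID} is {DataCap, IMEI, PlanID, Region, SIM, TowerID}, the whole schema; {PlanID, TowerID} is a candidate key.
Closure of {SIM, TowerID} is {DataCap, IMEI, PlanID, Region, SIM, TowerID}, the whole schema; {SIM, TowerID} is a candidate key.
Any other superkey properly contains one of these, so there are no further candidate keys.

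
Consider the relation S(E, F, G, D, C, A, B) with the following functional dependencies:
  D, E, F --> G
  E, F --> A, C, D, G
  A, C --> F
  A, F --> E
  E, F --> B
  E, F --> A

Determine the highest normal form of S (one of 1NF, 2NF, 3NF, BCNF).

BCNF

Candidate keys: {A, C}, {A, F}, {E, F}. Prime attributes: {A, C, E, F}.
Every FD has a superkey on the left, so the relation is in BCNF.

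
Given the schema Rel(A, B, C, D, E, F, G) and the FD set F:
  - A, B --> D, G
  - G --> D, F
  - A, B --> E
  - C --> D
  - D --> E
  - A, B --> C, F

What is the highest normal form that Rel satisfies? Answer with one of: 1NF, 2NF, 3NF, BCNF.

Candidate key: {A, B}. Prime attributes: {A, B}.
G --> D, F breaks BCNF: {G}⁺ = {D, E, F, G}, so {G} is not a superkey.
Because {D, F} are non-prime and the left side of G --> D, F is not a superkey, the relation is not in 3NF.
Checking every proper subset of each key, none determines a non-prime attribute — 2NF is satisfied.

2NF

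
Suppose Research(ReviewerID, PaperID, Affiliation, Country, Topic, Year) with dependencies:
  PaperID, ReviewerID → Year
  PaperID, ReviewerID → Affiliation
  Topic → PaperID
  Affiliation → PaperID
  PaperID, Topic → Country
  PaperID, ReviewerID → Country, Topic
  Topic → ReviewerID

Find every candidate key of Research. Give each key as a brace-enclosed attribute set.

{Affiliation, ReviewerID}, {PaperID, ReviewerID}, {Topic}

{Topic}⁺ = {Affiliation, Country, PaperID, ReviewerID, Topic, Year} — all of the relation — so {Topic} is a candidate key.
{Affiliation, ReviewerID}⁺ = {Affiliation, Country, PaperID, ReviewerID, Topic, Year} — all of the relation — so {Affiliation, ReviewerID} is a candidate key.
{PaperID, ReviewerID}⁺ = {Affiliation, Country, PaperID, ReviewerID, Topic, Year} — all of the relation — so {PaperID, ReviewerID} is a candidate key.
Any other superkey properly contains one of these, so there are no further candidate keys.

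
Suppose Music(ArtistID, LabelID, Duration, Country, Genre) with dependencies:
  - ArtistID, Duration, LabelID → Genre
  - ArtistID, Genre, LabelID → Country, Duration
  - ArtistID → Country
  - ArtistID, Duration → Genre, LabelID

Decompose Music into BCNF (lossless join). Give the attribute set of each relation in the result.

Candidate keys of the original relation: {ArtistID, Duration}, {ArtistID, Genre, LabelID}.
{ArtistID, Country, Duration, Genre, LabelID}: {ArtistID} determines {ArtistID, Country} here but is not a superkey — split on ArtistID → Country, giving {ArtistID, Country} and {ArtistID, Duration, Genre, LabelID}.
{ArtistID, Country} is in BCNF.
{ArtistID, Duration, Genre, LabelID} is in BCNF.

{ArtistID, Country}; {ArtistID, Duration, Genre, LabelID}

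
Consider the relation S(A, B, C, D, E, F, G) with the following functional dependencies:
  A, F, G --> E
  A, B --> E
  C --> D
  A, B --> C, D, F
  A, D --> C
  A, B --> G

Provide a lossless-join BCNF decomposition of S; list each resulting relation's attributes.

{A, B, C, F, G}; {A, E, F, G}; {C, D}

Candidate key of the original relation: {A, B}.
In {A, B, C, D, E, F, G}, {A, F, G} is not a superkey ({A, F, G}⁺ restricted to this set is {A, E, F, G}), so split on A, F, G --> E into {A, E, F, G} and {A, B, C, D, F, G}.
{A, E, F, G} has no BCNF violation.
In {A, B, C, D, F, G}, {C} is not a superkey ({C}⁺ restricted to this set is {C, D}), so split on C --> D into {C, D} and {A, B, C, F, G}.
{C, D} has no BCNF violation.
{A, B, C, F, G} has no BCNF violation.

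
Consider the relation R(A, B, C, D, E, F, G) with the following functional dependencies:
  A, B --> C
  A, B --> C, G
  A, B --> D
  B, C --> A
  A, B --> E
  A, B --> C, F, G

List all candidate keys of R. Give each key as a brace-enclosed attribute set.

{B} never appears on the right of any FD, so every key must include it.
Closure of {A, B} is {A, B, C, D, E, F, G}, the whole schema; {A, B} is a candidate key.
Closure of {B, C} is {A, B, C, D, E, F, G}, the whole schema; {B, C} is a candidate key.
No proper subset of any of these is a key, and no other minimal superkey exists.

{A, B}, {B, C}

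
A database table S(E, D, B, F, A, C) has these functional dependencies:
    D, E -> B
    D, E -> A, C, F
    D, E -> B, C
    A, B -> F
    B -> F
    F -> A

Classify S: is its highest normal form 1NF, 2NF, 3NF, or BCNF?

2NF

Candidate key: {D, E}. Prime attributes: {D, E}.
A, B -> F: {A, B}⁺ = {A, B, F}, which is not all of the attributes, so the left side is not a superkey — BCNF is violated.
A, B -> F determines the non-prime attribute {F} from a non-superkey — 3NF is violated.
Checking every proper subset of each key, none determines a non-prime attribute — 2NF is satisfied.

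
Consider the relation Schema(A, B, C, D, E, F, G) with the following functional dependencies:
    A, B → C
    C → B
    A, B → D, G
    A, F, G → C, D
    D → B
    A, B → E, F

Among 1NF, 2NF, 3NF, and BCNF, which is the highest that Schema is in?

3NF

Candidate keys: {A, B}, {A, C}, {A, D}, {A, F, G}. Prime attributes: {A, B, C, D, F, G}.
C → B breaks BCNF: {C}⁺ = {B, C}, so {C} is not a superkey.
But every attribute on its right side ({B}) is prime, and the same holds for every other non-superkey FD, so 3NF still holds.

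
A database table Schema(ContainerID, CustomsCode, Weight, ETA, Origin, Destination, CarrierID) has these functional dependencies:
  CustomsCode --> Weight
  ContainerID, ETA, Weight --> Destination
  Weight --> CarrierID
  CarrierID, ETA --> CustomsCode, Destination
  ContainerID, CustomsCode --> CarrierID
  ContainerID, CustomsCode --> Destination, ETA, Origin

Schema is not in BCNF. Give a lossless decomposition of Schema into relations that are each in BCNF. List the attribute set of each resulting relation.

Candidate keys of the original relation: {CarrierID, ContainerID, ETA}, {ContainerID, CustomsCode}, {ContainerID, ETA, Weight}.
Within {CarrierID, ContainerID, CustomsCode, Destination, ETA, Origin, Weight}: {CustomsCode}⁺ ∩ {CarrierID, ContainerID, CustomsCode, Destination, ETA, Origin, Weight} = {CarrierID, CustomsCode, Weight}, not the whole set, so CustomsCode --> CarrierID, Weight violates BCNF; decompose into {CarrierID, CustomsCode, Weight} and {ContainerID, CustomsCode, Destination, ETA, Origin}.
Within {CarrierID, CustomsCode, Weight}: {Weight}⁺ ∩ {CarrierID, CustomsCode, Weight} = {CarrierID, Weight}, not the whole set, so Weight --> CarrierID violates BCNF; decompose into {CarrierID, Weight} and {CustomsCode, Weight}.
{CarrierID, Weight}: every determinant is a superkey — BCNF.
{CustomsCode, Weight}: every determinant is a superkey — BCNF.
Within {ContainerID, CustomsCode, Destination, ETA, Origin}: {CustomsCode, ETA}⁺ ∩ {ContainerID, CustomsCode, Destination, ETA, Origin} = {CustomsCode, Destination, ETA}, not the whole set, so CustomsCode, ETA --> Destination violates BCNF; decompose into {CustomsCode, Destination, ETA} and {ContainerID, CustomsCode, ETA, Origin}.
{CustomsCode, Destination, ETA}: every determinant is a superkey — BCNF.
{ContainerID, CustomsCode, ETA, Origin}: every determinant is a superkey — BCNF.

{CarrierID, Weight}; {ContainerID, CustomsCode, ETA, Origin}; {CustomsCode, Destination, ETA}; {CustomsCode, Weight}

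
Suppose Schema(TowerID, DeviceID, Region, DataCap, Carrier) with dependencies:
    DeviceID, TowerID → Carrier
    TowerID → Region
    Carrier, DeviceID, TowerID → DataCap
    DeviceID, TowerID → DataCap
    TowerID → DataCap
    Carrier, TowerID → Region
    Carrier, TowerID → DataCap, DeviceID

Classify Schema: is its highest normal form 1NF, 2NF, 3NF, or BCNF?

Candidate keys: {Carrier, TowerID}, {DeviceID, TowerID}. Prime attributes: {Carrier, DeviceID, TowerID}.
TowerID → Region: {TowerID}⁺ = {DataCap, Region, TowerID}, which is not all of the attributes, so the left side is not a superkey — BCNF is violated.
Because {Region} is non-prime and the left side of TowerID → Region is not a superkey, the relation is not in 3NF.
The proper key subset {TowerID} of {Carrier, TowerID} determines non-prime {DataCap, Region}, so the relation is not even in 2NF.

1NF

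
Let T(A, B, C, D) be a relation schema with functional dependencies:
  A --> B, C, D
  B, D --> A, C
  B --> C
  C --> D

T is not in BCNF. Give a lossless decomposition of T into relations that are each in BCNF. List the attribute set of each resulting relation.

{A, B, C}; {C, D}

Candidate keys of the original relation: {A}, {B}.
Within {A, B, C, D}: {C}⁺ ∩ {A, B, C, D} = {C, D}, not the whole set, so C --> D violates BCNF; decompose into {C, D} and {A, B, C}.
{C, D} has no BCNF violation.
{A, B, C} has no BCNF violation.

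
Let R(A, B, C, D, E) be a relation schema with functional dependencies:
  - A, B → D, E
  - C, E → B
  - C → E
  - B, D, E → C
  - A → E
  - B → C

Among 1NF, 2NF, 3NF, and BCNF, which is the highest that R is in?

Candidate keys: {A, B}, {A, C}. Prime attributes: {A, B, C}.
For C, E → B we have {C, E}⁺ = {B, C, E}; {C, E} is not a superkey, so BCNF fails.
C → E has non-prime {E} on the right and a non-superkey on the left, so 3NF fails.
The proper key subset {A} of {A, B} determines non-prime {E}, so the relation is not even in 2NF.

1NF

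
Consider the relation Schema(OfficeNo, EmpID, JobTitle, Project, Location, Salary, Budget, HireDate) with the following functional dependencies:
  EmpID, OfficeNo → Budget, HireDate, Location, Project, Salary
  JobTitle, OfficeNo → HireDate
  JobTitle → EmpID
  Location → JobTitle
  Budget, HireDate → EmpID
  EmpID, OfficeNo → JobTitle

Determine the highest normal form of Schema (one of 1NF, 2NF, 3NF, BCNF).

Candidate keys: {Budget, HireDate, OfficeNo}, {EmpID, OfficeNo}, {JobTitle, OfficeNo}, {Location, OfficeNo}. Prime attributes: {Budget, EmpID, HireDate, JobTitle, Location, OfficeNo}.
JobTitle → EmpID: {JobTitle}⁺ = {EmpID, JobTitle}, which is not all of the attributes, so the left side is not a superkey — BCNF is violated.
Its right-hand attributes {EmpID} are all prime, as are those of every other non-superkey FD — the relation is in 3NF.

3NF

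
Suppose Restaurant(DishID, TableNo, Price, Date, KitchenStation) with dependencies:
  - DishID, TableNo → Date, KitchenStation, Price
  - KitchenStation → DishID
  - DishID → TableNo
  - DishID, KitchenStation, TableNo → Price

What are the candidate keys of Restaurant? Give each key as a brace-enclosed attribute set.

{DishID}⁺ = {Date, DishID, KitchenStation, Price, TableNo}, which is every attribute, so {DishID} is a candidate key.
{KitchenStation}⁺ = {Date, DishID, KitchenStation, Price, TableNo}, which is every attribute, so {KitchenStation} is a candidate key.
These are minimal and exhaustive — every other superkey contains one of them.

{DishID}, {KitchenStation}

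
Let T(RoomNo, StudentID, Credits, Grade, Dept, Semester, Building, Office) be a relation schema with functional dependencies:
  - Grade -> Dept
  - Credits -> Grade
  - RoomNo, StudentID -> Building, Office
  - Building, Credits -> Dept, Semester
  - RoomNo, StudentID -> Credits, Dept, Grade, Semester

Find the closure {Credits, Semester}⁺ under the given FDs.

{Credits, Dept, Grade, Semester}

Start with {Credits, Semester}.
Credits -> Grade applies; add {Grade} → now {Credits, Grade, Semester}.
Grade -> Dept applies; add {Dept} → now {Credits, Dept, Grade, Semester}.
No further FD applies.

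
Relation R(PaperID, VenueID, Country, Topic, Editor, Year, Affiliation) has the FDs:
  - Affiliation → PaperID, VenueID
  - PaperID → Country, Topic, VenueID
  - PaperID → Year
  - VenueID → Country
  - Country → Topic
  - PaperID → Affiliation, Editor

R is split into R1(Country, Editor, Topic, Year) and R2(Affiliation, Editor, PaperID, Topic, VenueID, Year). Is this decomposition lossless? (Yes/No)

R1 ∩ R2 = {Editor, Topic, Year}; its closure under F is {Editor, Topic, Year}.
R1 ⊄ {Editor, Topic, Year} and R2 ⊄ {Editor, Topic, Year}, so the split is lossy.

No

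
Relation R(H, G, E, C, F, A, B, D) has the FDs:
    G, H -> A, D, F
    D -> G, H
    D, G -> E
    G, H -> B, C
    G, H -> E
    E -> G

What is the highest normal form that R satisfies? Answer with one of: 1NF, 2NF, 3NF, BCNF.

3NF

Candidate keys: {D}, {E, H}, {G, H}. Prime attributes: {D, E, G, H}.
E -> G breaks BCNF: {E}⁺ = {E, G}, so {E} is not a superkey.
But every attribute on its right side ({G}) is prime, and the same holds for every other non-superkey FD, so 3NF still holds.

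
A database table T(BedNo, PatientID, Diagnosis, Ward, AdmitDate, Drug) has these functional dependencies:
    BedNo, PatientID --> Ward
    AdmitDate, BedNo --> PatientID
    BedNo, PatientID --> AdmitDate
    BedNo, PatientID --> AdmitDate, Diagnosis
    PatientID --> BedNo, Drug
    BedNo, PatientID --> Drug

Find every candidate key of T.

{PatientID}⁺ = {AdmitDate, BedNo, Diagnosis, Drug, PatientID, Ward} — all of the relation — so {PatientID} is a candidate key.
{AdmitDate, BedNo}⁺ = {AdmitDate, BedNo, Diagnosis, Drug, PatientID, Ward} — all of the relation — so {AdmitDate, BedNo} is a candidate key.
Any other superkey properly contains one of these, so there are no further candidate keys.

{AdmitDate, BedNo}, {PatientID}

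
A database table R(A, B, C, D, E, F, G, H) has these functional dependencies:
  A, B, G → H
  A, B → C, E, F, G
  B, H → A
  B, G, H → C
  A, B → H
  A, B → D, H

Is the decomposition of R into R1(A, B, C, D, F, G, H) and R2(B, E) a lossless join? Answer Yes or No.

R1 ∩ R2 = {B}; its closure under F is {B}.
Neither R1 nor R2 is contained in that closure, so the decomposition is lossy.

No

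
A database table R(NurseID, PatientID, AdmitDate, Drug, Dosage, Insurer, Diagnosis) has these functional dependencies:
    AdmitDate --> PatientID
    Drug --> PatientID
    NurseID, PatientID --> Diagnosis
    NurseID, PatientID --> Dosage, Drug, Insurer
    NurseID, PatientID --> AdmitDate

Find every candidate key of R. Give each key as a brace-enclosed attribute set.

Attributes never on any right-hand side: {NurseID} — every candidate key must contain it.
Closure of {AdmitDate, NurseID} is {AdmitDate, Diagnosis, Dosage, Drug, Insurer, NurseID, PatientID}, the whole schema; {AdmitDate, NurseID} is a candidate key.
Closure of {Drug, NurseID} is {AdmitDate, Diagnosis, Dosage, Drug, Insurer, NurseID, PatientID}, the whole schema; {Drug, NurseID} is a candidate key.
Closure of {NurseID, PatientID} is {AdmitDate, Diagnosis, Dosage, Drug, Insurer, NurseID, PatientID}, the whole schema; {NurseID, PatientID} is a candidate key.
These are minimal and exhaustive — every other superkey contains one of them.

{AdmitDate, NurseID}, {Drug, NurseID}, {NurseID, PatientID}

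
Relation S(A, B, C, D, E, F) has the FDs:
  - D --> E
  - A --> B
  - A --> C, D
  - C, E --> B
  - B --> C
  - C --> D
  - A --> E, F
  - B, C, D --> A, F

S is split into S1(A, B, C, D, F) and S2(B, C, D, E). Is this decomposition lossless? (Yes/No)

Yes

S1 ∩ S2 = {B, C, D}; its closure under F is {A, B, C, D, E, F}.
Since S1 ⊆ {A, B, C, D, E, F}, the intersection is a superkey of S1; the decomposition is lossless.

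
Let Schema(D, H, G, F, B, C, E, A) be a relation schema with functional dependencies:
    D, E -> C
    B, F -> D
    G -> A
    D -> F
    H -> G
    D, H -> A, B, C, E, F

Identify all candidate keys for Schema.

No FD produces {H}, so it must be in every candidate key.
{D, H}⁺ = {A, B, C, D, E, F, G, H}, which is every attribute, so {D, H} is a candidate key.
{B, F, H}⁺ = {A, B, C, D, E, F, G, H}, which is every attribute, so {B, F, H} is a candidate key.
These are minimal and exhaustive — every other superkey contains one of them.

{B, F, H}, {D, H}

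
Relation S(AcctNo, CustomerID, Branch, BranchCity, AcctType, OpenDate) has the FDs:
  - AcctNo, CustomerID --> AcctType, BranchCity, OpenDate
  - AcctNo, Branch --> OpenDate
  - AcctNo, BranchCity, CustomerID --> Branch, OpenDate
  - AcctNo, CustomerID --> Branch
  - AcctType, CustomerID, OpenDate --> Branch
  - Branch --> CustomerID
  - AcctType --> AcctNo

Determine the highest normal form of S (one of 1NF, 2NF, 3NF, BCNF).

Candidate keys: {AcctNo, Branch}, {AcctNo, CustomerID}, {AcctType, Branch}, {AcctType, CustomerID}. Prime attributes: {AcctNo, AcctType, Branch, CustomerID}.
Branch --> CustomerID: {Branch}⁺ = {Branch, CustomerID}, which is not all of the attributes, so the left side is not a superkey — BCNF is violated.
But every attribute on its right side ({CustomerID}) is prime, and the same holds for every other non-superkey FD, so 3NF still holds.

3NF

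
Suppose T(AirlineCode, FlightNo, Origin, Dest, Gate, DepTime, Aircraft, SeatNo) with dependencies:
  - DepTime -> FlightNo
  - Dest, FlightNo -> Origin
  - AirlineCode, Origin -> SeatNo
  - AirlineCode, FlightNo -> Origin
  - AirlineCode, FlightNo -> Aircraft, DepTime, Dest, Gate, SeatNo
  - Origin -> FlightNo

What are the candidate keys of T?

Attributes never on any right-hand side: {AirlineCode} — every candidate key must contain it.
{AirlineCode, DepTime} is a candidate key since {AirlineCode, DepTime}⁺ = {Aircraft, AirlineCode, DepTime, Dest, FlightNo, Gate, Origin, SeatNo} covers every attribute.
{AirlineCode, FlightNo} is a candidate key since {AirlineCode, FlightNo}⁺ = {Aircraft, AirlineCode, DepTime, Dest, FlightNo, Gate, Origin, SeatNo} covers every attribute.
{AirlineCode, Origin} is a candidate key since {AirlineCode, Origin}⁺ = {Aircraft, AirlineCode, DepTime, Dest, FlightNo, Gate, Origin, SeatNo} covers every attribute.
No proper subset of any of these is a key, and no other minimal superkey exists.

{AirlineCode, DepTime}, {AirlineCode, FlightNo}, {AirlineCode, Origin}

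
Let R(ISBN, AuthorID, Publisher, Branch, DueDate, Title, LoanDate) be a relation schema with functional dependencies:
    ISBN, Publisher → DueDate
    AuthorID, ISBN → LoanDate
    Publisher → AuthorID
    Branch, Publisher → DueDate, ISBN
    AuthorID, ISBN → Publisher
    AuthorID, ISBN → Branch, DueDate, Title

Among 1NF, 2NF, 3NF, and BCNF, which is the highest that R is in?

Candidate keys: {AuthorID, ISBN}, {Branch, Publisher}, {ISBN, Publisher}. Prime attributes: {AuthorID, Branch, ISBN, Publisher}.
Publisher → AuthorID: {Publisher}⁺ = {AuthorID, Publisher}, which is not all of the attributes, so the left side is not a superkey — BCNF is violated.
Since {AuthorID} ⊆ prime attributes and every other non-superkey FD also has a prime right side, the schema is in 3NF.

3NF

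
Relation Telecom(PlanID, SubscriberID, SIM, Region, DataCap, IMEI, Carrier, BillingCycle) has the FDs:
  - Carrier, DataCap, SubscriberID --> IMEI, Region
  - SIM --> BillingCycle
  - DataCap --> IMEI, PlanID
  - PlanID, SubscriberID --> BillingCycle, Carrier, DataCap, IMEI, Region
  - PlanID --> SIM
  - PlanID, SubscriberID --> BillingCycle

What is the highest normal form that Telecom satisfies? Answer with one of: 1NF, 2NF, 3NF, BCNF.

Candidate keys: {DataCap, SubscriberID}, {PlanID, SubscriberID}. Prime attributes: {DataCap, PlanID, SubscriberID}.
For SIM --> BillingCycle we have {SIM}⁺ = {BillingCycle, SIM}; {SIM} is not a superkey, so BCNF fails.
SIM --> BillingCycle has non-prime {BillingCycle} on the right and a non-superkey on the left, so 3NF fails.
{DataCap} is a proper subset of the key {DataCap, SubscriberID}, and {DataCap}⁺ contains the non-prime attributes {BillingCycle, IMEI, SIM} — a partial dependency, so 2NF is violated.

1NF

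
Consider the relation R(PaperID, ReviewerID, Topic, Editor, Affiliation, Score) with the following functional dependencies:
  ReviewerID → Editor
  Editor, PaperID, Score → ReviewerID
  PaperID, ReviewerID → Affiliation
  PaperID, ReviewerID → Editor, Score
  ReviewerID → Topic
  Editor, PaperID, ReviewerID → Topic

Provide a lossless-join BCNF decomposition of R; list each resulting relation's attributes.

Candidate keys of the original relation: {Editor, PaperID, Score}, {PaperID, ReviewerID}.
In {Affiliation, Editor, PaperID, ReviewerID, Score, Topic}, {ReviewerID} is not a superkey ({ReviewerID}⁺ restricted to this set is {Editor, ReviewerID, Topic}), so split on ReviewerID → Editor, Topic into {Editor, ReviewerID, Topic} and {Affiliation, PaperID, ReviewerID, Score}.
{Editor, ReviewerID, Topic} is in BCNF.
{Affiliation, PaperID, ReviewerID, Score} is in BCNF.

{Affiliation, PaperID, ReviewerID, Score}; {Editor, ReviewerID, Topic}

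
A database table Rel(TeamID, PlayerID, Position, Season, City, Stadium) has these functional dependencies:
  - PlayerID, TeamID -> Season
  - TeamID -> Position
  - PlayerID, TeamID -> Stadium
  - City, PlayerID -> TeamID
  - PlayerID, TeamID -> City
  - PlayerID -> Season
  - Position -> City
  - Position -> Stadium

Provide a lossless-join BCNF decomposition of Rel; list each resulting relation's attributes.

{City, Position, Stadium}; {PlayerID, Season}; {PlayerID, TeamID}; {Position, TeamID}

Candidate keys of the original relation: {City, PlayerID}, {PlayerID, Position}, {PlayerID, TeamID}.
Within {City, PlayerID, Position, Season, Stadium, TeamID}: {TeamID}⁺ ∩ {City, PlayerID, Position, Season, Stadium, TeamID} = {City, Position, Stadium, TeamID}, not the whole set, so TeamID -> City, Position, Stadium violates BCNF; decompose into {City, Position, Stadium, TeamID} and {PlayerID, Season, TeamID}.
Within {City, Position, Stadium, TeamID}: {Position}⁺ ∩ {City, Position, Stadium, TeamID} = {City, Position, Stadium}, not the whole set, so Position -> City, Stadium violates BCNF; decompose into {City, Position, Stadium} and {Position, TeamID}.
{City, Position, Stadium} has no BCNF violation.
{Position, TeamID} has no BCNF violation.
Within {PlayerID, Season, TeamID}: {PlayerID}⁺ ∩ {PlayerID, Season, TeamID} = {PlayerID, Season}, not the whole set, so PlayerID -> Season violates BCNF; decompose into {PlayerID, Season} and {PlayerID, TeamID}.
{PlayerID, Season} has no BCNF violation.
{PlayerID, TeamID} has no BCNF violation.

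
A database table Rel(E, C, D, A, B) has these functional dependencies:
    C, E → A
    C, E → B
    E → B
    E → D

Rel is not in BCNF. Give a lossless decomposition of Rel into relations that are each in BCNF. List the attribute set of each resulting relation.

Candidate key of the original relation: {C, E}.
In {A, B, C, D, E}, {E} is not a superkey ({E}⁺ restricted to this set is {B, D, E}), so split on E → B, D into {B, D, E} and {A, C, E}.
{B, D, E} has no BCNF violation.
{A, C, E} has no BCNF violation.

{A, C, E}; {B, D, E}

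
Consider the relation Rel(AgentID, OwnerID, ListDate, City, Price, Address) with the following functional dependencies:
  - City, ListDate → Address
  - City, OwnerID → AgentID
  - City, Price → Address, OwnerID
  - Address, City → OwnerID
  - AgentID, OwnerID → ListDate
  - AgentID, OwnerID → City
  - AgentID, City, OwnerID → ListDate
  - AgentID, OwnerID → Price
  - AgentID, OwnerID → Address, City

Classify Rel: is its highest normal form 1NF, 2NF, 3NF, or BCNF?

BCNF

Candidate keys: {Address, City}, {AgentID, OwnerID}, {City, ListDate}, {City, OwnerID}, {City, Price}. Prime attributes: {Address, AgentID, City, ListDate, OwnerID, Price}.
Every FD has a superkey on the left, so the relation is in BCNF.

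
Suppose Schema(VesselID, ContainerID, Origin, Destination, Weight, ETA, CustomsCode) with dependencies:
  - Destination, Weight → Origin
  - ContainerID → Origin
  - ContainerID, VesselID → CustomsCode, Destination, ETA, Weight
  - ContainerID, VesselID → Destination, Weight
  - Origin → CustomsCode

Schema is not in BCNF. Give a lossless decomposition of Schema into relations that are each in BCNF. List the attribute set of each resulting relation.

Candidate key of the original relation: {ContainerID, VesselID}.
Within {ContainerID, CustomsCode, Destination, ETA, Origin, VesselID, Weight}: {Destination, Weight}⁺ ∩ {ContainerID, CustomsCode, Destination, ETA, Origin, VesselID, Weight} = {CustomsCode, Destination, Origin, Weight}, not the whole set, so Destination, Weight → CustomsCode, Origin violates BCNF; decompose into {CustomsCode, Destination, Origin, Weight} and {ContainerID, Destination, ETA, VesselID, Weight}.
Within {CustomsCode, Destination, Origin, Weight}: {Origin}⁺ ∩ {CustomsCode, Destination, Origin, Weight} = {CustomsCode, Origin}, not the whole set, so Origin → CustomsCode violates BCNF; decompose into {CustomsCode, Origin} and {Destination, Origin, Weight}.
{CustomsCode, Origin} is in BCNF.
{Destination, Origin, Weight} is in BCNF.
{ContainerID, Destination, ETA, VesselID, Weight} is in BCNF.

{ContainerID, Destination, ETA, VesselID, Weight}; {CustomsCode, Origin}; {Destination, Origin, Weight}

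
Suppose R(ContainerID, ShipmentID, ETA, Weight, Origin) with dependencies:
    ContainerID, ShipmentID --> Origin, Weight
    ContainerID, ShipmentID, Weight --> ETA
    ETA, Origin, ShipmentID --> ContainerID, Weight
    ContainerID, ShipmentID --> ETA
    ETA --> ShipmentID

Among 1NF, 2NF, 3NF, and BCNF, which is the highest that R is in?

3NF

Candidate keys: {ContainerID, ETA}, {ContainerID, ShipmentID}, {ETA, Origin}. Prime attributes: {ContainerID, ETA, Origin, ShipmentID}.
For ETA --> ShipmentID we have {ETA}⁺ = {ETA, ShipmentID}; {ETA} is not a superkey, so BCNF fails.
Since {ShipmentID} ⊆ prime attributes and every other non-superkey FD also has a prime right side, the schema is in 3NF.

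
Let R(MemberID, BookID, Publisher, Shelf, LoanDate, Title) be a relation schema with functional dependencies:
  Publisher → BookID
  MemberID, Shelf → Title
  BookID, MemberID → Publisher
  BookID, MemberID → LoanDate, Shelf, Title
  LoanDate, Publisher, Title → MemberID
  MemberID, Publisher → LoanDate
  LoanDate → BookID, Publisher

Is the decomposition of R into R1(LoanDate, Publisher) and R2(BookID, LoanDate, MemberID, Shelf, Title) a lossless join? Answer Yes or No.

The shared attributes are {LoanDate} and {LoanDate}⁺ = {BookID, LoanDate, Publisher}.
Since R1 ⊆ {BookID, LoanDate, Publisher}, the intersection is a superkey of R1; the decomposition is lossless.

Yes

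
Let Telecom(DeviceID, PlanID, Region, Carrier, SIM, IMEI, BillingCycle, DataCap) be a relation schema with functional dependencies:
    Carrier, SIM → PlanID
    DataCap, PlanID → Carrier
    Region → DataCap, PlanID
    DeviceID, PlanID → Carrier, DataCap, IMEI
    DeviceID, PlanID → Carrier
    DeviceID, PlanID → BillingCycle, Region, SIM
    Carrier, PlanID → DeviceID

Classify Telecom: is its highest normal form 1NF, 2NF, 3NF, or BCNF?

BCNF

Candidate keys: {Carrier, PlanID}, {Carrier, SIM}, {DataCap, PlanID}, {DeviceID, PlanID}, {Region}. Prime attributes: {Carrier, DataCap, DeviceID, PlanID, Region, SIM}.
Every FD has a superkey on the left, so the relation is in BCNF.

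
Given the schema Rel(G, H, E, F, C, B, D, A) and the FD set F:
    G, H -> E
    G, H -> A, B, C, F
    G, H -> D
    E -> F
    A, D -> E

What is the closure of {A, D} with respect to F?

Start with {A, D}.
A, D -> E applies; add {E} → now {A, D, E}.
E -> F applies; add {F} → now {A, D, E, F}.
No further FD applies.

{A, D, E, F}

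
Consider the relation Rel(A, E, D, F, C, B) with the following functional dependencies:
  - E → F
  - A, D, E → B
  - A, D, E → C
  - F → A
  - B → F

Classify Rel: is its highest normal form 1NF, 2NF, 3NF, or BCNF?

1NF

Candidate key: {D, E}. Prime attributes: {D, E}.
E → F: {E}⁺ = {A, E, F}, which is not all of the attributes, so the left side is not a superkey — BCNF is violated.
Because {F} is non-prime and the left side of E → F is not a superkey, the relation is not in 3NF.
The proper key subset {E} of {D, E} determines non-prime {A, F}, so the relation is not even in 2NF.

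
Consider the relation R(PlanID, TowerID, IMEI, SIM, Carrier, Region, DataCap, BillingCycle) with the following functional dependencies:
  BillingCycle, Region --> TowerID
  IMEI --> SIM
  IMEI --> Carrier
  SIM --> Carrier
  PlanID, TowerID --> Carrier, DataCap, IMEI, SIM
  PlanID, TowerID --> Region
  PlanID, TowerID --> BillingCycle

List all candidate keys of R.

No FD produces {PlanID}, so it must be in every candidate key.
{PlanID, TowerID}⁺ = {BillingCycle, Carrier, DataCap, IMEI, PlanID, Region, SIM, TowerID} — all of the relation — so {PlanID, TowerID} is a candidate key.
{BillingCycle, PlanID, Region}⁺ = {BillingCycle, Carrier, DataCap, IMEI, PlanID, Region, SIM, TowerID} — all of the relation — so {BillingCycle, PlanID, Region} is a candidate key.
No proper subset of any of these is a key, and no other minimal superkey exists.

{BillingCycle, PlanID, Region}, {PlanID, TowerID}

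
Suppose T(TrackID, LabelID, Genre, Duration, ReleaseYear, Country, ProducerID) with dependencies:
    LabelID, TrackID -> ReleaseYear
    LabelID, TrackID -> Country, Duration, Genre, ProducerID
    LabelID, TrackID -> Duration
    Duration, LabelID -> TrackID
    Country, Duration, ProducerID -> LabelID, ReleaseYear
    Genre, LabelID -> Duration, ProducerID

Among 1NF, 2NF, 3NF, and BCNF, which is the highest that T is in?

Candidate keys: {Country, Duration, ProducerID}, {Duration, LabelID}, {Genre, LabelID}, {LabelID, TrackID}. Prime attributes: {Country, Duration, Genre, LabelID, ProducerID, TrackID}.
Every FD has a superkey on the left, so the relation is in BCNF.

BCNF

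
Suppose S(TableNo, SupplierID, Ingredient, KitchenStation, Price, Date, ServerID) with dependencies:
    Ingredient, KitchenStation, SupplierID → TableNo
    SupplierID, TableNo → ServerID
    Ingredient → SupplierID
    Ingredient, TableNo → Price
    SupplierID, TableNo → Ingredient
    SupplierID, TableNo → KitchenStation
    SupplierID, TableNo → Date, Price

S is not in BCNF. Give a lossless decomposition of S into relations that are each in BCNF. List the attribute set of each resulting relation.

{Date, Ingredient, KitchenStation, Price, ServerID, TableNo}; {Ingredient, SupplierID}

Candidate keys of the original relation: {Ingredient, KitchenStation}, {Ingredient, TableNo}, {SupplierID, TableNo}.
{Date, Ingredient, KitchenStation, Price, ServerID, SupplierID, TableNo}: {Ingredient} determines {Ingredient, SupplierID} here but is not a superkey — split on Ingredient → SupplierID, giving {Ingredient, SupplierID} and {Date, Ingredient, KitchenStation, Price, ServerID, TableNo}.
{Ingredient, SupplierID}: every determinant is a superkey — BCNF.
{Date, Ingredient, KitchenStation, Price, ServerID, TableNo}: every determinant is a superkey — BCNF.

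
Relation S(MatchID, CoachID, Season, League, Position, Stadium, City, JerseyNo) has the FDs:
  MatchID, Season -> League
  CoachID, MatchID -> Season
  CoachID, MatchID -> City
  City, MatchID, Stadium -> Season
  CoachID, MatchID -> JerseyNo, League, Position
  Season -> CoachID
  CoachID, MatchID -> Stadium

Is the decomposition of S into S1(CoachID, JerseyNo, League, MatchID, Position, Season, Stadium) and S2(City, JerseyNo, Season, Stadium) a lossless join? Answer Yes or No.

Common attributes: {JerseyNo, Season, Stadium}; their closure is {CoachID, JerseyNo, Season, Stadium}.
Neither S1 nor S2 is contained in that closure, so the decomposition is lossy.

No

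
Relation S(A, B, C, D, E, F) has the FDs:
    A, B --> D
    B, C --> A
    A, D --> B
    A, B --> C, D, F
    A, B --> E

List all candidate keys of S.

{A, B} is a candidate key since {A, B}⁺ = {A, B, C, D, E, F} covers every attribute.
{A, D} is a candidate key since {A, D}⁺ = {A, B, C, D, E, F} covers every attribute.
{B, C} is a candidate key since {B, C}⁺ = {A, B, C, D, E, F} covers every attribute.
These are minimal and exhaustive — every other superkey contains one of them.

{A, B}, {A, D}, {B, C}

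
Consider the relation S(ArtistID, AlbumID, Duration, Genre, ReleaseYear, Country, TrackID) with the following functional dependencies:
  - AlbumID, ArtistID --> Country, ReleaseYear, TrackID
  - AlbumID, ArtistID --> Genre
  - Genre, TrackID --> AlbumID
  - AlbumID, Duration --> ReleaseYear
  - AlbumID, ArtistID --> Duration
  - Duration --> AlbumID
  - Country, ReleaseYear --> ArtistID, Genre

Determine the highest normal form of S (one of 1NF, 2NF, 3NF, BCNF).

Candidate keys: {AlbumID, ArtistID}, {AlbumID, Country, ReleaseYear}, {ArtistID, Duration}, {ArtistID, Genre, TrackID}, {Country, Duration}, {Country, ReleaseYear, TrackID}. Prime attributes: {AlbumID, ArtistID, Country, Duration, Genre, ReleaseYear, TrackID}.
Genre, TrackID --> AlbumID breaks BCNF: {Genre, TrackID}⁺ = {AlbumID, Genre, TrackID}, so {Genre, TrackID} is not a superkey.
Its right-hand attributes {AlbumID} are all prime, as are those of every other non-superkey FD — the relation is in 3NF.

3NF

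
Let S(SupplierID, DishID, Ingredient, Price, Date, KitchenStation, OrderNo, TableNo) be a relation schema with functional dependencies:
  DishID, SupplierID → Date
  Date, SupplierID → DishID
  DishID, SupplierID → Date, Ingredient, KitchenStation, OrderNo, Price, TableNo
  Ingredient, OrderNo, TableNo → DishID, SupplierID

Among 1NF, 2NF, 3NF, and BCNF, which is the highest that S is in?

Candidate keys: {Date, SupplierID}, {DishID, SupplierID}, {Ingredient, OrderNo, TableNo}. Prime attributes: {Date, DishID, Ingredient, OrderNo, SupplierID, TableNo}.
Every FD has a superkey on the left, so the relation is in BCNF.

BCNF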